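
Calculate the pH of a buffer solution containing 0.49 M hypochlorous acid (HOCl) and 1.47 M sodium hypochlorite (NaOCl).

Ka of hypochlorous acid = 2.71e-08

pKa = -log(2.71e-08) = 7.57. pH = pKa + log([A⁻]/[HA]) = 7.57 + log(1.47/0.49)

pH = 8.04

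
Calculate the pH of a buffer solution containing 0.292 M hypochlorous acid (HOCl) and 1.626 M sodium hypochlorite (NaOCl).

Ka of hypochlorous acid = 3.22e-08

pKa = -log(3.22e-08) = 7.49. pH = pKa + log([A⁻]/[HA]) = 7.49 + log(1.626/0.292)

pH = 8.24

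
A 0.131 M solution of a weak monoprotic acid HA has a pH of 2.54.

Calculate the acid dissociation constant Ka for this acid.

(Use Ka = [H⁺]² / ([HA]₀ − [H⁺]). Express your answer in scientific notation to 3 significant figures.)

[H⁺] = 10^(−pH) = 10^(−2.54) = 2.884e-03 M. For HA ⇌ H⁺ + A⁻, Ka = [H⁺][A⁻]/[HA] = [H⁺]² / ([HA]₀ − [H⁺]) = (2.884e-03)² / (0.131 − 2.884e-03) = 6.49e-05.

K_a = 6.49e-05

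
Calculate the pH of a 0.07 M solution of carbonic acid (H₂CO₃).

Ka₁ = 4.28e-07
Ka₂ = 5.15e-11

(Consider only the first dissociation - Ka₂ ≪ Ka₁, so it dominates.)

First dissociation dominates. From Ka₁ = [H⁺][HA⁻]/[H₂A], x² + Ka₁·x − Ka₁·C = 0 with C = 0.07 M and Ka₁ = 4.28e-07. Solving: [H⁺] = (−Ka₁ + √(Ka₁² + 4·Ka₁·C)) / 2 = 1.7288e-04 M. pH = -log(1.7288e-04) = 3.76.

pH = 3.76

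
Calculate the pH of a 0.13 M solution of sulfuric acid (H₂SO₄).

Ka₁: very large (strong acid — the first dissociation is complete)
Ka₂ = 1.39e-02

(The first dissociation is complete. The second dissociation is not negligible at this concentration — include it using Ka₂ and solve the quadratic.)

First dissociation is complete: [H⁺]₀ = [HSO₄⁻]₀ = C = 0.13 M. Second dissociation HSO₄⁻ ⇌ H⁺ + SO₄²⁻: let x = [SO₄²⁻]. Ka₂ = (C + x)·x / (C − x) = 1.39e-02 → x² + (C + Ka₂)·x − Ka₂·C = 0 → x² + 0.14390·x − 1.807e-03 = 0. x = (−0.14390 + √(0.14390² + 4 × 1.807e-03)) / 2 = 1.1619e-02 M. [H⁺] = C + x = 0.13 + 1.1619e-02 = 1.4162e-01 M. pH = -log(1.4162e-01) = 0.85.

pH = 0.85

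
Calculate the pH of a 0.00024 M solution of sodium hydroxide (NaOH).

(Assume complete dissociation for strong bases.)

[OH⁻] = 0.00024 M for strong base. pOH = -log[OH⁻] = 3.62, pH = 14 - pOH

pH = 10.38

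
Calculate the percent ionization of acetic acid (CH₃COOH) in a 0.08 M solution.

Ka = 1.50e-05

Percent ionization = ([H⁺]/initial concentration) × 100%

Using Ka equilibrium: x² + Ka×x - Ka×C = 0. Solving: [H⁺] = 1.0880e-03. Percent = (1.0880e-03/0.08) × 100

Percent ionization = 1.36%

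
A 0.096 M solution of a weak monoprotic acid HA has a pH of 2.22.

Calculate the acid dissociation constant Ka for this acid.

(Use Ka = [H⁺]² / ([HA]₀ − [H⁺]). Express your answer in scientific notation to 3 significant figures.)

[H⁺] = 10^(−pH) = 10^(−2.22) = 6.026e-03 M. For HA ⇌ H⁺ + A⁻, Ka = [H⁺][A⁻]/[HA] = [H⁺]² / ([HA]₀ − [H⁺]) = (6.026e-03)² / (0.096 − 6.026e-03) = 4.04e-04.

K_a = 4.04e-04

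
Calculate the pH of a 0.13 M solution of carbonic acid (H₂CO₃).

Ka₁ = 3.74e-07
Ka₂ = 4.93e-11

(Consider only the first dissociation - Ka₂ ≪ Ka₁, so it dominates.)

First dissociation dominates. From Ka₁ = [H⁺][HA⁻]/[H₂A], x² + Ka₁·x − Ka₁·C = 0 with C = 0.13 M and Ka₁ = 3.74e-07. Solving: [H⁺] = (−Ka₁ + √(Ka₁² + 4·Ka₁·C)) / 2 = 2.2031e-04 M. pH = -log(2.2031e-04) = 3.66.

pH = 3.66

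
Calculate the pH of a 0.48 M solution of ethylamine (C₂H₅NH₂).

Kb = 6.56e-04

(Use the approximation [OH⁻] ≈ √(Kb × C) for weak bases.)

[OH⁻] = √(Kb × C) = √(6.56e-04 × 0.48) = 1.7745e-02. pOH = 1.75, pH = 14 - pOH

pH = 12.25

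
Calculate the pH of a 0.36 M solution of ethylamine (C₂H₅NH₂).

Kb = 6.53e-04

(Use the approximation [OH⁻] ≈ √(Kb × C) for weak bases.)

[OH⁻] = √(Kb × C) = √(6.53e-04 × 0.36) = 1.5332e-02. pOH = 1.81, pH = 14 - pOH

pH = 12.19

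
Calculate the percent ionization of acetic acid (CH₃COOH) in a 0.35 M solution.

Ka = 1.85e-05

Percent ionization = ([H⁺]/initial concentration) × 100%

Using Ka equilibrium: x² + Ka×x - Ka×C = 0. Solving: [H⁺] = 2.5354e-03. Percent = (2.5354e-03/0.35) × 100

Percent ionization = 0.724%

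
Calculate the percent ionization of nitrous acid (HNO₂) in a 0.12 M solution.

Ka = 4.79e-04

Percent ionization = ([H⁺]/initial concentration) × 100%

Using Ka equilibrium: x² + Ka×x - Ka×C = 0. Solving: [H⁺] = 7.3458e-03. Percent = (7.3458e-03/0.12) × 100

Percent ionization = 6.12%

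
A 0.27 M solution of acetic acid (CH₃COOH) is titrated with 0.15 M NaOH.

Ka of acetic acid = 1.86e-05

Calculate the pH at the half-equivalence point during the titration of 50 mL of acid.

At half-equivalence [HA] = [A⁻], so Henderson-Hasselbalch gives pH = pKa = -log(1.86e-05) = 4.73.

pH = pKa = 4.73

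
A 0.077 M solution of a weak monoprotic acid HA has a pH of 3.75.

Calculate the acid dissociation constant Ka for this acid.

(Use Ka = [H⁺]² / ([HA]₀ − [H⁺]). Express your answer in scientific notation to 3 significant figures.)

[H⁺] = 10^(−pH) = 10^(−3.75) = 1.778e-04 M. For HA ⇌ H⁺ + A⁻, Ka = [H⁺][A⁻]/[HA] = [H⁺]² / ([HA]₀ − [H⁺]) = (1.778e-04)² / (0.077 − 1.778e-04) = 4.12e-07.

K_a = 4.12e-07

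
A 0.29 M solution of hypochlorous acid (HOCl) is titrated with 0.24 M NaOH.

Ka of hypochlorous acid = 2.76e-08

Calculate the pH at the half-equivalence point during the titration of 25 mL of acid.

At half-equivalence [HA] = [A⁻], so Henderson-Hasselbalch gives pH = pKa = -log(2.76e-08) = 7.56.

pH = pKa = 7.56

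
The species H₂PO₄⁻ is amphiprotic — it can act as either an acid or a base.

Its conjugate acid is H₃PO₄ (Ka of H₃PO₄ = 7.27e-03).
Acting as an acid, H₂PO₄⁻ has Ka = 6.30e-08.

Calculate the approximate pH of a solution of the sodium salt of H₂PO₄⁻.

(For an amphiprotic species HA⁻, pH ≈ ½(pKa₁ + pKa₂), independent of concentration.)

pKa₁ = -log(7.27e-03) = 2.14; pKa₂ = -log(6.30e-08) = 7.20. For an amphiprotic species, pH ≈ ½(pKa₁ + pKa₂) = ½(2.14 + 7.20) = 4.67.

pH = 4.67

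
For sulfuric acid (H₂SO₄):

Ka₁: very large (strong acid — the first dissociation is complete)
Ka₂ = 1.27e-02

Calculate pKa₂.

pKa₂ = -log(Ka₂) = -log(1.27e-02) = 1.90.

pK_{a2} = 1.90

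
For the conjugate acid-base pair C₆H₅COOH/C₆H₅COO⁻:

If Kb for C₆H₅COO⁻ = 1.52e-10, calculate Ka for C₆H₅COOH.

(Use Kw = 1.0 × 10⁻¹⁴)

For a conjugate pair Ka × Kb = Kw, so Ka = Kw/Kb = 1.0 × 10⁻¹⁴ / 1.52e-10 = 6.58e-05.

K_a = 6.58e-05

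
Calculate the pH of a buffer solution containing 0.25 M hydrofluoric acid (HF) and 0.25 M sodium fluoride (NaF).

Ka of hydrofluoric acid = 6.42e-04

pKa = -log(6.42e-04) = 3.19. pH = pKa + log([A⁻]/[HA]) = 3.19 + log(0.25/0.25)

pH = 3.19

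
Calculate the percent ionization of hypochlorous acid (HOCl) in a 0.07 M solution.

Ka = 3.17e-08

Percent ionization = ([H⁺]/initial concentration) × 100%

Using Ka equilibrium: x² + Ka×x - Ka×C = 0. Solving: [H⁺] = 4.7090e-05. Percent = (4.7090e-05/0.07) × 100

Percent ionization = 0.0673%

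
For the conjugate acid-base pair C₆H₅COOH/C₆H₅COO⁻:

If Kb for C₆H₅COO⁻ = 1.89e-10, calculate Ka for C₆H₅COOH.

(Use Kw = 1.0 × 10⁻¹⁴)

For a conjugate pair Ka × Kb = Kw, so Ka = Kw/Kb = 1.0 × 10⁻¹⁴ / 1.89e-10 = 5.29e-05.

K_a = 5.29e-05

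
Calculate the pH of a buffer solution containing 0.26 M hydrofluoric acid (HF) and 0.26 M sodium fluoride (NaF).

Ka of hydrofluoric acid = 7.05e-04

pKa = -log(7.05e-04) = 3.15. pH = pKa + log([A⁻]/[HA]) = 3.15 + log(0.26/0.26)

pH = 3.15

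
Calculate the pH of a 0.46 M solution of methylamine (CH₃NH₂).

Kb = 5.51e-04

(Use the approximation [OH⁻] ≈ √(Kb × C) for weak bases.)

[OH⁻] = √(Kb × C) = √(5.51e-04 × 0.46) = 1.5920e-02. pOH = 1.80, pH = 14 - pOH

pH = 12.20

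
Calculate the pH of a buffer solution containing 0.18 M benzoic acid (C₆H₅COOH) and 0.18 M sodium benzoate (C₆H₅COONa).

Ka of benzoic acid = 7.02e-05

pKa = -log(7.02e-05) = 4.15. pH = pKa + log([A⁻]/[HA]) = 4.15 + log(0.18/0.18)

pH = 4.15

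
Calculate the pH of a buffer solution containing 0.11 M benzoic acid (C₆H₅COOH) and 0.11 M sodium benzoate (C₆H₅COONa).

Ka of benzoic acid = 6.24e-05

pKa = -log(6.24e-05) = 4.20. pH = pKa + log([A⁻]/[HA]) = 4.20 + log(0.11/0.11)

pH = 4.20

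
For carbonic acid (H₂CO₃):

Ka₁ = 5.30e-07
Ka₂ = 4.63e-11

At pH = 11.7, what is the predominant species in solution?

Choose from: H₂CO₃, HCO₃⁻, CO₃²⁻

pKa₁ = 6.28, pKa₂ = 10.33. For a polyprotic acid the predominant species crosses at each pKa: below pKa_n the protonated form dominates, above it the deprotonated form does. At pH = 11.7, the predominant species is CO₃²⁻.

CO₃²⁻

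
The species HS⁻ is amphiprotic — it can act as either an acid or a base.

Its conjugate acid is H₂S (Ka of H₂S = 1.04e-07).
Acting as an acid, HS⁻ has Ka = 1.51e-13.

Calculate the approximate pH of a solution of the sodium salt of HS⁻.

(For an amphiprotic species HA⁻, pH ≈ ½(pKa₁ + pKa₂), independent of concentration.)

pKa₁ = -log(1.04e-07) = 6.98; pKa₂ = -log(1.51e-13) = 12.82. For an amphiprotic species, pH ≈ ½(pKa₁ + pKa₂) = ½(6.98 + 12.82) = 9.90.

pH = 9.90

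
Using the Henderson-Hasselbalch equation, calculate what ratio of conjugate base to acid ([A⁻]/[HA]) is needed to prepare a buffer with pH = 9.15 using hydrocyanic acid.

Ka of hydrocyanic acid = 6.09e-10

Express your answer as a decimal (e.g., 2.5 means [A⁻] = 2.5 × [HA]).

pKa = -log(6.09e-10) = 9.2154. pH = pKa + log([A⁻]/[HA]), so log([A⁻]/[HA]) = pH − pKa = 9.15 − 9.2154 = -0.0654. [A⁻]/[HA] = 10^(-0.0654) = 0.860

[A⁻]/[HA] = 0.860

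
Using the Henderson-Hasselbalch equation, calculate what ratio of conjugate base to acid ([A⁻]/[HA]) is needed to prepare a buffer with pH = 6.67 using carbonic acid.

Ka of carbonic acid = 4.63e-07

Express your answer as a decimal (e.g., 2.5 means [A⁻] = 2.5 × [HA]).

pKa = -log(4.63e-07) = 6.3344. pH = pKa + log([A⁻]/[HA]), so log([A⁻]/[HA]) = pH − pKa = 6.67 − 6.3344 = 0.3356. [A⁻]/[HA] = 10^(0.3356) = 2.17

[A⁻]/[HA] = 2.17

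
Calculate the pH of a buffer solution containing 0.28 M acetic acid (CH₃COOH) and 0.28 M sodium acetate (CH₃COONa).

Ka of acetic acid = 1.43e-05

pKa = -log(1.43e-05) = 4.84. pH = pKa + log([A⁻]/[HA]) = 4.84 + log(0.28/0.28)

pH = 4.84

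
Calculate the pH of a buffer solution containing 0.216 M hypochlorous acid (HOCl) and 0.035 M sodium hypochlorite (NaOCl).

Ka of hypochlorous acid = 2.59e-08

pKa = -log(2.59e-08) = 7.59. pH = pKa + log([A⁻]/[HA]) = 7.59 + log(0.035/0.216)

pH = 6.80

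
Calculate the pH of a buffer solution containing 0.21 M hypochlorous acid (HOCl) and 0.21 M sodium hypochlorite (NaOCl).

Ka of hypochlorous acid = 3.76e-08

pKa = -log(3.76e-08) = 7.42. pH = pKa + log([A⁻]/[HA]) = 7.42 + log(0.21/0.21)

pH = 7.42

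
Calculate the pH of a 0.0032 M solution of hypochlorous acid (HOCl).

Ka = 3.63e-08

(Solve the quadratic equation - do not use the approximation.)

x² + Ka×x - Ka×C = 0. Using quadratic formula: [H⁺] = 1.0760e-05

pH = 4.97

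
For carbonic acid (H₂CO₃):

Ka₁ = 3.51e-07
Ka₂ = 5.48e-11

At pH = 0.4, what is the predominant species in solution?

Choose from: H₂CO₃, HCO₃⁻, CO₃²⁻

pKa₁ = 6.45, pKa₂ = 10.26. For a polyprotic acid the predominant species crosses at each pKa: below pKa_n the protonated form dominates, above it the deprotonated form does. At pH = 0.4, the predominant species is H₂CO₃.

H₂CO₃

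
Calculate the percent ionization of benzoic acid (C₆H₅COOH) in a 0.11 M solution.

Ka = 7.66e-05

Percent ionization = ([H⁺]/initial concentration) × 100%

Using Ka equilibrium: x² + Ka×x - Ka×C = 0. Solving: [H⁺] = 2.8647e-03. Percent = (2.8647e-03/0.11) × 100

Percent ionization = 2.6%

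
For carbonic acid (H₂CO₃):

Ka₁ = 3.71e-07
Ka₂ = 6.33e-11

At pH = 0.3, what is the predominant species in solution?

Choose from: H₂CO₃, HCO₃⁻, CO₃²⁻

pKa₁ = 6.43, pKa₂ = 10.20. For a polyprotic acid the predominant species crosses at each pKa: below pKa_n the protonated form dominates, above it the deprotonated form does. At pH = 0.3, the predominant species is H₂CO₃.

H₂CO₃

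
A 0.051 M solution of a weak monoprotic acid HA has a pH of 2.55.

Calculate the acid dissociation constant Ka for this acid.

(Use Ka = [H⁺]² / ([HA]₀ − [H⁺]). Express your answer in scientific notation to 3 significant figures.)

[H⁺] = 10^(−pH) = 10^(−2.55) = 2.818e-03 M. For HA ⇌ H⁺ + A⁻, Ka = [H⁺][A⁻]/[HA] = [H⁺]² / ([HA]₀ − [H⁺]) = (2.818e-03)² / (0.051 − 2.818e-03) = 1.65e-04.

K_a = 1.65e-04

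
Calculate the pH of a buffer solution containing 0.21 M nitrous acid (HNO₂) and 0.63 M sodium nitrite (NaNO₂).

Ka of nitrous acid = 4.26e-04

pKa = -log(4.26e-04) = 3.37. pH = pKa + log([A⁻]/[HA]) = 3.37 + log(0.63/0.21)

pH = 3.85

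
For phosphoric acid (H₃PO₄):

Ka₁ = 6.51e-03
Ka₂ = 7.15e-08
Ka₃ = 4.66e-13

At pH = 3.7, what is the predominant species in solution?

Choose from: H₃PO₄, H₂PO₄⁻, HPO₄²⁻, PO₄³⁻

pKa₁ = 2.19, pKa₂ = 7.15, pKa₃ = 12.33. For a polyprotic acid the predominant species crosses at each pKa: below pKa_n the protonated form dominates, above it the deprotonated form does. At pH = 3.7, the predominant species is H₂PO₄⁻.

H₂PO₄⁻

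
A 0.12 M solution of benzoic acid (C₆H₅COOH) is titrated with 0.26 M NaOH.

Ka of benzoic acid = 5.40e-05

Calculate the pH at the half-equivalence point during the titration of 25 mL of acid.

At half-equivalence [HA] = [A⁻], so Henderson-Hasselbalch gives pH = pKa = -log(5.40e-05) = 4.27.

pH = pKa = 4.27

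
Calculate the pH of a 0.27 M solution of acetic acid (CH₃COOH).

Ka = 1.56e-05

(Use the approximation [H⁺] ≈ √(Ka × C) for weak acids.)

[H⁺] = √(Ka × C) = √(1.56e-05 × 0.27) = 2.0523e-03. pH = -log(2.0523e-03)

pH = 2.69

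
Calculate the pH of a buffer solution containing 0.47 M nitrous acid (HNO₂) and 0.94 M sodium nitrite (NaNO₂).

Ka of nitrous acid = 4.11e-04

pKa = -log(4.11e-04) = 3.39. pH = pKa + log([A⁻]/[HA]) = 3.39 + log(0.94/0.47)

pH = 3.69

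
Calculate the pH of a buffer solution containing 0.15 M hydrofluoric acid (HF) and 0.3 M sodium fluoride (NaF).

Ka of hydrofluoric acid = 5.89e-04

pKa = -log(5.89e-04) = 3.23. pH = pKa + log([A⁻]/[HA]) = 3.23 + log(0.3/0.15)

pH = 3.53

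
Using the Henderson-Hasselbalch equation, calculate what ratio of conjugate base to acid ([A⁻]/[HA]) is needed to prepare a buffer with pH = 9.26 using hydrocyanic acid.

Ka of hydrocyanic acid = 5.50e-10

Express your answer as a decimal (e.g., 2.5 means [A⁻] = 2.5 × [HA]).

pKa = -log(5.50e-10) = 9.2596. pH = pKa + log([A⁻]/[HA]), so log([A⁻]/[HA]) = pH − pKa = 9.26 − 9.2596 = 0.0004. [A⁻]/[HA] = 10^(0.0004) = 1.00

[A⁻]/[HA] = 1.00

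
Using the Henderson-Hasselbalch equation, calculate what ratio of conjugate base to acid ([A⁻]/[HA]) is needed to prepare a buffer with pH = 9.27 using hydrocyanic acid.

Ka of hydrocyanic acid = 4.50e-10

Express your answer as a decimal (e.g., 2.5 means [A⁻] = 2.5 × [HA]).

pKa = -log(4.50e-10) = 9.3468. pH = pKa + log([A⁻]/[HA]), so log([A⁻]/[HA]) = pH − pKa = 9.27 − 9.3468 = -0.0768. [A⁻]/[HA] = 10^(-0.0768) = 0.838

[A⁻]/[HA] = 0.838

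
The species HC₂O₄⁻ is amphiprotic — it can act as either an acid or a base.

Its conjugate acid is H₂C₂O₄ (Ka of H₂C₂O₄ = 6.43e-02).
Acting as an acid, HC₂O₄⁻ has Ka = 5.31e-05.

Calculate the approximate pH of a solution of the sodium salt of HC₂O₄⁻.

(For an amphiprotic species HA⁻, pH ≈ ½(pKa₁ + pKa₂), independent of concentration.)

pKa₁ = -log(6.43e-02) = 1.19; pKa₂ = -log(5.31e-05) = 4.27. For an amphiprotic species, pH ≈ ½(pKa₁ + pKa₂) = ½(1.19 + 4.27) = 2.73.

pH = 2.73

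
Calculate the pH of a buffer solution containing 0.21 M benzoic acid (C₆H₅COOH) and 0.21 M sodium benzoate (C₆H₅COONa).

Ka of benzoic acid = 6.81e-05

pKa = -log(6.81e-05) = 4.17. pH = pKa + log([A⁻]/[HA]) = 4.17 + log(0.21/0.21)

pH = 4.17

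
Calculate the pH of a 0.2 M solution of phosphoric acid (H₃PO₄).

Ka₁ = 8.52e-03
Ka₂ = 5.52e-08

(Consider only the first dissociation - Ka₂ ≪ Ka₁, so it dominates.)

First dissociation dominates. From Ka₁ = [H⁺][HA⁻]/[H₂A], x² + Ka₁·x − Ka₁·C = 0 with C = 0.2 M and Ka₁ = 8.52e-03. Solving: [H⁺] = (−Ka₁ + √(Ka₁² + 4·Ka₁·C)) / 2 = 3.7239e-02 M. pH = -log(3.7239e-02) = 1.43.

pH = 1.43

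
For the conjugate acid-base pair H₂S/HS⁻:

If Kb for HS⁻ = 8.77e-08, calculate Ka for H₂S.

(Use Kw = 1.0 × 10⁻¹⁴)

For a conjugate pair Ka × Kb = Kw, so Ka = Kw/Kb = 1.0 × 10⁻¹⁴ / 8.77e-08 = 1.14e-07.

K_a = 1.14e-07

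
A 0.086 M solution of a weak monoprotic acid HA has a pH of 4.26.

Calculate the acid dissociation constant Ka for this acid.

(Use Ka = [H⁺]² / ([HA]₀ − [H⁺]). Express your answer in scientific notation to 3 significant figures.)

[H⁺] = 10^(−pH) = 10^(−4.26) = 5.495e-05 M. For HA ⇌ H⁺ + A⁻, Ka = [H⁺][A⁻]/[HA] = [H⁺]² / ([HA]₀ − [H⁺]) = (5.495e-05)² / (0.086 − 5.495e-05) = 3.51e-08.

K_a = 3.51e-08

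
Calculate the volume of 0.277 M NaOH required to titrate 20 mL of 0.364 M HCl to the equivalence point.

At equivalence: moles acid = moles base. moles HCl = 0.364 × 20/1000 = 0.00728 mol. V_base = moles / 0.277 × 1000 = 26.3 mL.

V_{base} = 26.3 mL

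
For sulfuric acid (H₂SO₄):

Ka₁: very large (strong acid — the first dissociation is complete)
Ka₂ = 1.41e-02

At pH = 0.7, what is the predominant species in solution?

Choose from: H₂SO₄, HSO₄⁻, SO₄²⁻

The first dissociation is complete, so H₂SO₄ itself is never the predominant species in water; pKa₂ = -log(1.41e-02) = 1.85. For a polyprotic acid the predominant species crosses at each pKa: below pKa_n the protonated form dominates, above it the deprotonated form does. At pH = 0.7, the predominant species is HSO₄⁻.

HSO₄⁻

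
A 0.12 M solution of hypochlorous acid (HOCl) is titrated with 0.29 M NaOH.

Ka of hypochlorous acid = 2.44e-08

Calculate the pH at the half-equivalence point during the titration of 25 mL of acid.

At half-equivalence [HA] = [A⁻], so Henderson-Hasselbalch gives pH = pKa = -log(2.44e-08) = 7.61.

pH = pKa = 7.61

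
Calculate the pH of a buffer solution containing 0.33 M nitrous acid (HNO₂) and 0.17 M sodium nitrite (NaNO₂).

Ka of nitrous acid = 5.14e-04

pKa = -log(5.14e-04) = 3.29. pH = pKa + log([A⁻]/[HA]) = 3.29 + log(0.17/0.33)

pH = 3.00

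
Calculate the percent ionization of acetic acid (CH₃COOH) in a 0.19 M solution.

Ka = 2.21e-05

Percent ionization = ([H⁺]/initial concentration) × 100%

Using Ka equilibrium: x² + Ka×x - Ka×C = 0. Solving: [H⁺] = 2.0381e-03. Percent = (2.0381e-03/0.19) × 100

Percent ionization = 1.07%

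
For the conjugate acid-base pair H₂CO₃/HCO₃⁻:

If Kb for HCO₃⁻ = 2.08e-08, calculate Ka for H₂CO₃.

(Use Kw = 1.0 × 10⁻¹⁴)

For a conjugate pair Ka × Kb = Kw, so Ka = Kw/Kb = 1.0 × 10⁻¹⁴ / 2.08e-08 = 4.81e-07.

K_a = 4.81e-07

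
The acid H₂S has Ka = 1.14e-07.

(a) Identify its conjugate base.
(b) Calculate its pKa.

(a) The conjugate base is formed by removing one H⁺ from H₂S, giving HS⁻. (b) pKa = -log(Ka) = -log(1.14e-07) = 6.94.

Conjugate base: HS⁻; pK_a = 6.94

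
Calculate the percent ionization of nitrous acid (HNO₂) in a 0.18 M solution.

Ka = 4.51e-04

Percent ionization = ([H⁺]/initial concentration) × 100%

Using Ka equilibrium: x² + Ka×x - Ka×C = 0. Solving: [H⁺] = 8.7873e-03. Percent = (8.7873e-03/0.18) × 100

Percent ionization = 4.88%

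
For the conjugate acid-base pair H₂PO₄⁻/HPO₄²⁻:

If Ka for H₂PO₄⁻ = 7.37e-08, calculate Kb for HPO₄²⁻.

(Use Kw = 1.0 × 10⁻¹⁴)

For a conjugate pair Ka × Kb = Kw, so Kb = Kw/Ka = 1.0 × 10⁻¹⁴ / 7.37e-08 = 1.36e-07.

K_b = 1.36e-07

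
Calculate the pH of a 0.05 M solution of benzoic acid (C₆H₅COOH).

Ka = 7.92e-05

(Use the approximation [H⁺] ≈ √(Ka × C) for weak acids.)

[H⁺] = √(Ka × C) = √(7.92e-05 × 0.05) = 1.9900e-03. pH = -log(1.9900e-03)

pH = 2.70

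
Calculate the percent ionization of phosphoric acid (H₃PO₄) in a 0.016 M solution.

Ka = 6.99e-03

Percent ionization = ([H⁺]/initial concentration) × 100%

Using Ka equilibrium: x² + Ka×x - Ka×C = 0. Solving: [H⁺] = 7.6430e-03. Percent = (7.6430e-03/0.016) × 100

Percent ionization = 47.8%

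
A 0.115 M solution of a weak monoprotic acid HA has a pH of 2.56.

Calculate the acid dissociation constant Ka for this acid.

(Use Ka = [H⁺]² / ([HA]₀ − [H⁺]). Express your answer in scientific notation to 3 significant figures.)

[H⁺] = 10^(−pH) = 10^(−2.56) = 2.754e-03 M. For HA ⇌ H⁺ + A⁻, Ka = [H⁺][A⁻]/[HA] = [H⁺]² / ([HA]₀ − [H⁺]) = (2.754e-03)² / (0.115 − 2.754e-03) = 6.76e-05.

K_a = 6.76e-05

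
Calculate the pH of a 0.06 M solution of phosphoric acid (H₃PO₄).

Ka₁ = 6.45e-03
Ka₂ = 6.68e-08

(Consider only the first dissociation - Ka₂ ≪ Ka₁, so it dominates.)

First dissociation dominates. From Ka₁ = [H⁺][HA⁻]/[H₂A], x² + Ka₁·x − Ka₁·C = 0 with C = 0.06 M and Ka₁ = 6.45e-03. Solving: [H⁺] = (−Ka₁ + √(Ka₁² + 4·Ka₁·C)) / 2 = 1.6710e-02 M. pH = -log(1.6710e-02) = 1.78.

pH = 1.78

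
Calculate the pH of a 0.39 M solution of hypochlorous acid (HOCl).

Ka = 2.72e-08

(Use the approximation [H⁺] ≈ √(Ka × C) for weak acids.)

[H⁺] = √(Ka × C) = √(2.72e-08 × 0.39) = 1.0300e-04. pH = -log(1.0300e-04)

pH = 3.99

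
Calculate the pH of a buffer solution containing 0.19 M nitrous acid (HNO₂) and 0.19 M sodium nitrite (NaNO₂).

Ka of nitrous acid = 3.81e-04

pKa = -log(3.81e-04) = 3.42. pH = pKa + log([A⁻]/[HA]) = 3.42 + log(0.19/0.19)

pH = 3.42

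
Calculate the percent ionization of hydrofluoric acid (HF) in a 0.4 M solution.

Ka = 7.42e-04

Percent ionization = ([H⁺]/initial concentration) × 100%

Using Ka equilibrium: x² + Ka×x - Ka×C = 0. Solving: [H⁺] = 1.6861e-02. Percent = (1.6861e-02/0.4) × 100

Percent ionization = 4.22%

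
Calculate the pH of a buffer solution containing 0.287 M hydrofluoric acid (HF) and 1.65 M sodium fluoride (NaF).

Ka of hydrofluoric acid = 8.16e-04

pKa = -log(8.16e-04) = 3.09. pH = pKa + log([A⁻]/[HA]) = 3.09 + log(1.65/0.287)

pH = 3.85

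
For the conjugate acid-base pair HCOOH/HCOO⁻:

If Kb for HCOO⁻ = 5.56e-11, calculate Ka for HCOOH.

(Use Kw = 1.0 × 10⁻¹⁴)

For a conjugate pair Ka × Kb = Kw, so Ka = Kw/Kb = 1.0 × 10⁻¹⁴ / 5.56e-11 = 1.80e-04.

K_a = 1.80e-04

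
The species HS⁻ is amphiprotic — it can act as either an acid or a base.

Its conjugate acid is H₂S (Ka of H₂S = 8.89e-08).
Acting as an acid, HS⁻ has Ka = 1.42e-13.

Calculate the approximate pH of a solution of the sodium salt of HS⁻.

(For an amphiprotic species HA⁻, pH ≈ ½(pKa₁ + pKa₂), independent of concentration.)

pKa₁ = -log(8.89e-08) = 7.05; pKa₂ = -log(1.42e-13) = 12.85. For an amphiprotic species, pH ≈ ½(pKa₁ + pKa₂) = ½(7.05 + 12.85) = 9.95.

pH = 9.95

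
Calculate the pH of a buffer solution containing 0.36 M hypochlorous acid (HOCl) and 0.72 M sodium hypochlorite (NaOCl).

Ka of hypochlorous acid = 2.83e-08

pKa = -log(2.83e-08) = 7.55. pH = pKa + log([A⁻]/[HA]) = 7.55 + log(0.72/0.36)

pH = 7.85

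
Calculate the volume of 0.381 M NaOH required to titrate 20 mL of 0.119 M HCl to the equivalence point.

At equivalence: moles acid = moles base. moles HCl = 0.119 × 20/1000 = 0.00238 mol. V_base = moles / 0.381 × 1000 = 6.2 mL.

V_{base} = 6.2 mL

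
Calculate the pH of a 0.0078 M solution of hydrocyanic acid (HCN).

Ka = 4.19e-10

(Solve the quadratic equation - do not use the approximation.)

x² + Ka×x - Ka×C = 0. Using quadratic formula: [H⁺] = 1.8076e-06

pH = 5.74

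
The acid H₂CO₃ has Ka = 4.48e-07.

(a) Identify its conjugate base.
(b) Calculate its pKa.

(a) The conjugate base is formed by removing one H⁺ from H₂CO₃, giving HCO₃⁻. (b) pKa = -log(Ka) = -log(4.48e-07) = 6.35.

Conjugate base: HCO₃⁻; pK_a = 6.35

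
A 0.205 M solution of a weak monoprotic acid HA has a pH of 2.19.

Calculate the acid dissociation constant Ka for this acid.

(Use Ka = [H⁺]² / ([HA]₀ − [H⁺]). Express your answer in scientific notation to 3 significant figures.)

[H⁺] = 10^(−pH) = 10^(−2.19) = 6.457e-03 M. For HA ⇌ H⁺ + A⁻, Ka = [H⁺][A⁻]/[HA] = [H⁺]² / ([HA]₀ − [H⁺]) = (6.457e-03)² / (0.205 − 6.457e-03) = 2.10e-04.

K_a = 2.10e-04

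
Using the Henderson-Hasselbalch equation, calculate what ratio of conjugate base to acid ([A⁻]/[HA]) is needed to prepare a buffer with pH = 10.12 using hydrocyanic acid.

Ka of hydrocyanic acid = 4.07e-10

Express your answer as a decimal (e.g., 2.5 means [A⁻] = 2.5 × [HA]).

pKa = -log(4.07e-10) = 9.3904. pH = pKa + log([A⁻]/[HA]), so log([A⁻]/[HA]) = pH − pKa = 10.12 − 9.3904 = 0.7296. [A⁻]/[HA] = 10^(0.7296) = 5.37

[A⁻]/[HA] = 5.37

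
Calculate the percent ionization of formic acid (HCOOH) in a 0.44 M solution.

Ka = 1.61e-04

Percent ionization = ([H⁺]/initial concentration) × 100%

Using Ka equilibrium: x² + Ka×x - Ka×C = 0. Solving: [H⁺] = 8.3365e-03. Percent = (8.3365e-03/0.44) × 100

Percent ionization = 1.89%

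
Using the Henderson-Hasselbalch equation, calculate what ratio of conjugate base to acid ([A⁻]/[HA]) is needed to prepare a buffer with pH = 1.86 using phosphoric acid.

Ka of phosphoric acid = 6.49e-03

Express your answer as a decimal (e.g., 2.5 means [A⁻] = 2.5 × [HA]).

pKa = -log(6.49e-03) = 2.1878. pH = pKa + log([A⁻]/[HA]), so log([A⁻]/[HA]) = pH − pKa = 1.86 − 2.1878 = -0.3278. [A⁻]/[HA] = 10^(-0.3278) = 0.470

[A⁻]/[HA] = 0.470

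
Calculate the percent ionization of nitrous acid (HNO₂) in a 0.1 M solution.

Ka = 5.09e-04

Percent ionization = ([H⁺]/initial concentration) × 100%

Using Ka equilibrium: x² + Ka×x - Ka×C = 0. Solving: [H⁺] = 6.8845e-03. Percent = (6.8845e-03/0.1) × 100

Percent ionization = 6.88%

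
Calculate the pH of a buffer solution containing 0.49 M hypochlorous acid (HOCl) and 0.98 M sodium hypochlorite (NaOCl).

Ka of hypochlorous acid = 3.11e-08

pKa = -log(3.11e-08) = 7.51. pH = pKa + log([A⁻]/[HA]) = 7.51 + log(0.98/0.49)

pH = 7.81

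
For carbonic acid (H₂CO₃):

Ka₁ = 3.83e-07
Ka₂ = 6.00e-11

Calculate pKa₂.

pKa₂ = -log(Ka₂) = -log(6.00e-11) = 10.22.

pK_{a2} = 10.22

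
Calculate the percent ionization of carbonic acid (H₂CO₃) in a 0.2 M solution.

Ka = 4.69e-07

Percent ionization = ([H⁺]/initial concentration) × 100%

Using Ka equilibrium: x² + Ka×x - Ka×C = 0. Solving: [H⁺] = 3.0603e-04. Percent = (3.0603e-04/0.2) × 100

Percent ionization = 0.153%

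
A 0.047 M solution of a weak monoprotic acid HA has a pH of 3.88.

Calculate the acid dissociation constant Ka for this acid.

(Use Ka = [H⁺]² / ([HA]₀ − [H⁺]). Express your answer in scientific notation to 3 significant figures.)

[H⁺] = 10^(−pH) = 10^(−3.88) = 1.318e-04 M. For HA ⇌ H⁺ + A⁻, Ka = [H⁺][A⁻]/[HA] = [H⁺]² / ([HA]₀ − [H⁺]) = (1.318e-04)² / (0.047 − 1.318e-04) = 3.71e-07.

K_a = 3.71e-07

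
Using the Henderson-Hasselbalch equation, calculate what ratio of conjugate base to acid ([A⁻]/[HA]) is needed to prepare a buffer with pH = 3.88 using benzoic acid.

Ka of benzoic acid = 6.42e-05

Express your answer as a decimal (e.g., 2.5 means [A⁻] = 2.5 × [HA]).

pKa = -log(6.42e-05) = 4.1925. pH = pKa + log([A⁻]/[HA]), so log([A⁻]/[HA]) = pH − pKa = 3.88 − 4.1925 = -0.3125. [A⁻]/[HA] = 10^(-0.3125) = 0.487

[A⁻]/[HA] = 0.487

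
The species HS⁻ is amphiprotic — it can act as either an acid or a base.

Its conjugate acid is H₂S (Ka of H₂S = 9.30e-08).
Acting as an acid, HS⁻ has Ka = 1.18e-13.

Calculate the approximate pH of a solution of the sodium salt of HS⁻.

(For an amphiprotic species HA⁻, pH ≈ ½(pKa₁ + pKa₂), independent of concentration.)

pKa₁ = -log(9.30e-08) = 7.03; pKa₂ = -log(1.18e-13) = 12.93. For an amphiprotic species, pH ≈ ½(pKa₁ + pKa₂) = ½(7.03 + 12.93) = 9.98.

pH = 9.98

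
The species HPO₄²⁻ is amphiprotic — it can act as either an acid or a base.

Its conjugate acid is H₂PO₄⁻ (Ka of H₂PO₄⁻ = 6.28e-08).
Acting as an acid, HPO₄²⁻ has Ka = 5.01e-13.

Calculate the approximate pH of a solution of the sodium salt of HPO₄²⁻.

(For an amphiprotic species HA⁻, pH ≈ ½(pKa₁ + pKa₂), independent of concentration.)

pKa₁ = -log(6.28e-08) = 7.20; pKa₂ = -log(5.01e-13) = 12.30. For an amphiprotic species, pH ≈ ½(pKa₁ + pKa₂) = ½(7.20 + 12.30) = 9.75.

pH = 9.75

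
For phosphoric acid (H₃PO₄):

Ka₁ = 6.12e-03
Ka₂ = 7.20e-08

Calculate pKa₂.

pKa₂ = -log(Ka₂) = -log(7.20e-08) = 7.14.

pK_{a2} = 7.14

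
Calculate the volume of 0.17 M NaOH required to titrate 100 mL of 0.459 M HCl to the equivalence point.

At equivalence: moles acid = moles base. moles HCl = 0.459 × 100/1000 = 0.0459 mol. V_base = moles / 0.17 × 1000 = 270.0 mL.

V_{base} = 270.0 mL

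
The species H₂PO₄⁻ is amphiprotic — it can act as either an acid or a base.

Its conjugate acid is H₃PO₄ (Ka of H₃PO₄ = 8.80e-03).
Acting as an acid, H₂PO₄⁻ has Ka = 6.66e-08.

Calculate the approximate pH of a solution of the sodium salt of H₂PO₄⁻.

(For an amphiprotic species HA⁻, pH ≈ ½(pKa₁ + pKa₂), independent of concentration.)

pKa₁ = -log(8.80e-03) = 2.06; pKa₂ = -log(6.66e-08) = 7.18. For an amphiprotic species, pH ≈ ½(pKa₁ + pKa₂) = ½(2.06 + 7.18) = 4.62.

pH = 4.62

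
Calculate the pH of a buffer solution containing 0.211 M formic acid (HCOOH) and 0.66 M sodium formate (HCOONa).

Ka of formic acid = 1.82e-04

pKa = -log(1.82e-04) = 3.74. pH = pKa + log([A⁻]/[HA]) = 3.74 + log(0.66/0.211)

pH = 4.24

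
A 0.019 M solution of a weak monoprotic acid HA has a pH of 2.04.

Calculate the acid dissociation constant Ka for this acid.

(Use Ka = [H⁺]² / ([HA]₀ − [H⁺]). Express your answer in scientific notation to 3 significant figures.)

[H⁺] = 10^(−pH) = 10^(−2.04) = 9.120e-03 M. For HA ⇌ H⁺ + A⁻, Ka = [H⁺][A⁻]/[HA] = [H⁺]² / ([HA]₀ − [H⁺]) = (9.120e-03)² / (0.019 − 9.120e-03) = 8.42e-03.

K_a = 8.42e-03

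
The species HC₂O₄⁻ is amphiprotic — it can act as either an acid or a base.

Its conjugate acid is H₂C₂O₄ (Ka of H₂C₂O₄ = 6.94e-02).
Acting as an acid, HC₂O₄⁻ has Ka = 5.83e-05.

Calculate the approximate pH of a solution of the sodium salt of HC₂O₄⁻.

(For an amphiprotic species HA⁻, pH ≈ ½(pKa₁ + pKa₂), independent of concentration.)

pKa₁ = -log(6.94e-02) = 1.16; pKa₂ = -log(5.83e-05) = 4.23. For an amphiprotic species, pH ≈ ½(pKa₁ + pKa₂) = ½(1.16 + 4.23) = 2.70.

pH = 2.70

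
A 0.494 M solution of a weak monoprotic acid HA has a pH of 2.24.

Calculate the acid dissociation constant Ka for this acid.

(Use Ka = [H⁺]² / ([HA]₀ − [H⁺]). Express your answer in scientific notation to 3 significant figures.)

[H⁺] = 10^(−pH) = 10^(−2.24) = 5.754e-03 M. For HA ⇌ H⁺ + A⁻, Ka = [H⁺][A⁻]/[HA] = [H⁺]² / ([HA]₀ − [H⁺]) = (5.754e-03)² / (0.494 − 5.754e-03) = 6.78e-05.

K_a = 6.78e-05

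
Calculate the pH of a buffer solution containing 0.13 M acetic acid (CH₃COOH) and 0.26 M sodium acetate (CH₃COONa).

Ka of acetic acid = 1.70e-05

pKa = -log(1.70e-05) = 4.77. pH = pKa + log([A⁻]/[HA]) = 4.77 + log(0.26/0.13)

pH = 5.07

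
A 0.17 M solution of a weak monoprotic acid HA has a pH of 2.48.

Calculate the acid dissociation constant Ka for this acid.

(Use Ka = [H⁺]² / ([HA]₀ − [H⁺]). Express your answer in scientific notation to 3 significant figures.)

[H⁺] = 10^(−pH) = 10^(−2.48) = 3.311e-03 M. For HA ⇌ H⁺ + A⁻, Ka = [H⁺][A⁻]/[HA] = [H⁺]² / ([HA]₀ − [H⁺]) = (3.311e-03)² / (0.17 − 3.311e-03) = 6.58e-05.

K_a = 6.58e-05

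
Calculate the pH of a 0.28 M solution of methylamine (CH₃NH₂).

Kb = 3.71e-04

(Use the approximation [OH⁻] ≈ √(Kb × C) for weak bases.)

[OH⁻] = √(Kb × C) = √(3.71e-04 × 0.28) = 1.0192e-02. pOH = 1.99, pH = 14 - pOH

pH = 12.01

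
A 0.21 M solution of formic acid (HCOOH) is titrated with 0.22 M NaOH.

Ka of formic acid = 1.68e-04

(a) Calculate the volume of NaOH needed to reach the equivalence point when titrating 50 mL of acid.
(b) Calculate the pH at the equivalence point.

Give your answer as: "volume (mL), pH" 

moles acid = 0.21 × 50/1000 = 0.0105 mol; V_base = moles/0.22 × 1000 = 47.7 mL. At equivalence only the conjugate base is present: [A⁻] = 0.0105/0.098 = 1.0744e-01 M. Kb = Kw/Ka = 5.95e-11; [OH⁻] = √(Kb × [A⁻]) = 2.5289e-06; pOH = 5.60; pH = 14 - pOH = 8.40.

V = 47.7 mL, pH = 8.40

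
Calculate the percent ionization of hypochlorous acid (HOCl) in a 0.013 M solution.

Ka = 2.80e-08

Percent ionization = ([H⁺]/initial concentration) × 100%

Using Ka equilibrium: x² + Ka×x - Ka×C = 0. Solving: [H⁺] = 1.9065e-05. Percent = (1.9065e-05/0.013) × 100

Percent ionization = 0.147%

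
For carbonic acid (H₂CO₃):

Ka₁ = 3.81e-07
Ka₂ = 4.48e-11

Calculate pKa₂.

pKa₂ = -log(Ka₂) = -log(4.48e-11) = 10.35.

pK_{a2} = 10.35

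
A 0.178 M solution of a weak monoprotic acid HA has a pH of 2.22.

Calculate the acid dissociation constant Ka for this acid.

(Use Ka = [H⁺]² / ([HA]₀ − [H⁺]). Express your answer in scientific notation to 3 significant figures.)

[H⁺] = 10^(−pH) = 10^(−2.22) = 6.026e-03 M. For HA ⇌ H⁺ + A⁻, Ka = [H⁺][A⁻]/[HA] = [H⁺]² / ([HA]₀ − [H⁺]) = (6.026e-03)² / (0.178 − 6.026e-03) = 2.11e-04.

K_a = 2.11e-04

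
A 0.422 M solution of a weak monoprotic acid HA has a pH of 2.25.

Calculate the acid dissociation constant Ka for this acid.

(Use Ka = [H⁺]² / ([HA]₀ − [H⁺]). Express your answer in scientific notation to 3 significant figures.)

[H⁺] = 10^(−pH) = 10^(−2.25) = 5.623e-03 M. For HA ⇌ H⁺ + A⁻, Ka = [H⁺][A⁻]/[HA] = [H⁺]² / ([HA]₀ − [H⁺]) = (5.623e-03)² / (0.422 − 5.623e-03) = 7.59e-05.

K_a = 7.59e-05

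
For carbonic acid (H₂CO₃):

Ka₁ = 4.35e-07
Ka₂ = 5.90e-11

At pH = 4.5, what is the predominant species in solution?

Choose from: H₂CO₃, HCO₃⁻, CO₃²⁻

pKa₁ = 6.36, pKa₂ = 10.23. For a polyprotic acid the predominant species crosses at each pKa: below pKa_n the protonated form dominates, above it the deprotonated form does. At pH = 4.5, the predominant species is H₂CO₃.

H₂CO₃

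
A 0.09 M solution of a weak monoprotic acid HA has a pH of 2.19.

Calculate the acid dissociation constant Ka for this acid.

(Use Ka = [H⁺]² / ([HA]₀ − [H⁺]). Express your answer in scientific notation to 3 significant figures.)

[H⁺] = 10^(−pH) = 10^(−2.19) = 6.457e-03 M. For HA ⇌ H⁺ + A⁻, Ka = [H⁺][A⁻]/[HA] = [H⁺]² / ([HA]₀ − [H⁺]) = (6.457e-03)² / (0.09 − 6.457e-03) = 4.99e-04.

K_a = 4.99e-04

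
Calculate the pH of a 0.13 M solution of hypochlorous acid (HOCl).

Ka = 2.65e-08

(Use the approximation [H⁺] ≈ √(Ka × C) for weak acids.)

[H⁺] = √(Ka × C) = √(2.65e-08 × 0.13) = 5.8694e-05. pH = -log(5.8694e-05)

pH = 4.23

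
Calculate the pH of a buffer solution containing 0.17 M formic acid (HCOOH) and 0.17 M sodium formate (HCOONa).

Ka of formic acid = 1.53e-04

pKa = -log(1.53e-04) = 3.82. pH = pKa + log([A⁻]/[HA]) = 3.82 + log(0.17/0.17)

pH = 3.82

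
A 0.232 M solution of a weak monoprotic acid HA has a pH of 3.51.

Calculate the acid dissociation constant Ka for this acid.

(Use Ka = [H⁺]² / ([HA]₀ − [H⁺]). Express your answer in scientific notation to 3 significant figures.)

[H⁺] = 10^(−pH) = 10^(−3.51) = 3.090e-04 M. For HA ⇌ H⁺ + A⁻, Ka = [H⁺][A⁻]/[HA] = [H⁺]² / ([HA]₀ − [H⁺]) = (3.090e-04)² / (0.232 − 3.090e-04) = 4.12e-07.

K_a = 4.12e-07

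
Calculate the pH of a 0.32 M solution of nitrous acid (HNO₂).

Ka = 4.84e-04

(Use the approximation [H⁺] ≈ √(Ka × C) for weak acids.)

[H⁺] = √(Ka × C) = √(4.84e-04 × 0.32) = 1.2445e-02. pH = -log(1.2445e-02)

pH = 1.91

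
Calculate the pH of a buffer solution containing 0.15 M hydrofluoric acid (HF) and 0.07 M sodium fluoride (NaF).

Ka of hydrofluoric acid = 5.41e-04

pKa = -log(5.41e-04) = 3.27. pH = pKa + log([A⁻]/[HA]) = 3.27 + log(0.07/0.15)

pH = 2.94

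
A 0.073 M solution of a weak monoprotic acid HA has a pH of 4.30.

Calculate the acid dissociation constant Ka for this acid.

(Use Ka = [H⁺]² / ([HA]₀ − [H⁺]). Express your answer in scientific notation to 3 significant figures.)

[H⁺] = 10^(−pH) = 10^(−4.30) = 5.012e-05 M. For HA ⇌ H⁺ + A⁻, Ka = [H⁺][A⁻]/[HA] = [H⁺]² / ([HA]₀ − [H⁺]) = (5.012e-05)² / (0.073 − 5.012e-05) = 3.44e-08.

K_a = 3.44e-08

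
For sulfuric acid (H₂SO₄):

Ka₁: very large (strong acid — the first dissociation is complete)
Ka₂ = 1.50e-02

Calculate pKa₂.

pKa₂ = -log(Ka₂) = -log(1.50e-02) = 1.82.

pK_{a2} = 1.82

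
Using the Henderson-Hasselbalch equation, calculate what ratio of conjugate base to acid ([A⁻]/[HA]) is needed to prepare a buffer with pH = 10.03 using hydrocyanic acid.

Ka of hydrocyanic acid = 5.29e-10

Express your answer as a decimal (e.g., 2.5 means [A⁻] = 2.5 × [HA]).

pKa = -log(5.29e-10) = 9.2765. pH = pKa + log([A⁻]/[HA]), so log([A⁻]/[HA]) = pH − pKa = 10.03 − 9.2765 = 0.7535. [A⁻]/[HA] = 10^(0.7535) = 5.67

[A⁻]/[HA] = 5.67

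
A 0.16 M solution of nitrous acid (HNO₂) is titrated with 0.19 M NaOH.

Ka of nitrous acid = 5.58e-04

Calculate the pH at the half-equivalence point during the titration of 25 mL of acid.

At half-equivalence [HA] = [A⁻], so Henderson-Hasselbalch gives pH = pKa = -log(5.58e-04) = 3.25.

pH = pKa = 3.25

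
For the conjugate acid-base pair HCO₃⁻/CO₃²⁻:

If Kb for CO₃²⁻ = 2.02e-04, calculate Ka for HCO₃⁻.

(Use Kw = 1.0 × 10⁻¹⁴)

For a conjugate pair Ka × Kb = Kw, so Ka = Kw/Kb = 1.0 × 10⁻¹⁴ / 2.02e-04 = 4.95e-11.

K_a = 4.95e-11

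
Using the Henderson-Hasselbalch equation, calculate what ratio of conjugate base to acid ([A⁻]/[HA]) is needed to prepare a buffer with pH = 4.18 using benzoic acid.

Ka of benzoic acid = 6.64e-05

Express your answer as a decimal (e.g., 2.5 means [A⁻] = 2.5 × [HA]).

pKa = -log(6.64e-05) = 4.1778. pH = pKa + log([A⁻]/[HA]), so log([A⁻]/[HA]) = pH − pKa = 4.18 − 4.1778 = 0.0022. [A⁻]/[HA] = 10^(0.0022) = 1.01

[A⁻]/[HA] = 1.01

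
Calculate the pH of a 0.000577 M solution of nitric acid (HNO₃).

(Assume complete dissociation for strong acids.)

[H⁺] = 0.000577 M for strong acid. pH = -log[H⁺] = -log(0.000577)

pH = 3.24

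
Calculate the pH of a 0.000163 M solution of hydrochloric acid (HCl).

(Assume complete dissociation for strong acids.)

[H⁺] = 0.000163 M for strong acid. pH = -log[H⁺] = -log(0.000163)

pH = 3.79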